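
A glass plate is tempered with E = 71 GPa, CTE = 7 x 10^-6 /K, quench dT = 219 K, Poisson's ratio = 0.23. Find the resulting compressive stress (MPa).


Tempering stress: sigma = E * alpha * dT / (1 - nu)
  E (MPa) = 71 * 1000 = 71000
  Numerator = 71000 * (7 x 10^-6) * 219 = 108.843
  Denominator = 1 - 0.23 = 0.77
  sigma = 108.843 / 0.77 = 141.4 MPa

141.4 MPa


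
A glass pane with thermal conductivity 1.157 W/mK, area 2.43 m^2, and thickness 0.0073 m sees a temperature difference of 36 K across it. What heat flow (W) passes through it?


Fourier's law: Q = k * A * dT / t
  Q = 1.157 * 2.43 * 36 / 0.0073
  Q = 101.21436 / 0.0073 = 13865 W

13865 W


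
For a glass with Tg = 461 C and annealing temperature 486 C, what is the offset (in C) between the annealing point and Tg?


Offset = T_anneal - Tg:
  offset = 486 - 461 = 25 C

25 C


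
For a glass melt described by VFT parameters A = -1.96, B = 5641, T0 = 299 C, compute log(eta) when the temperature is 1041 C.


VFT equation: log(eta) = A + B / (T - T0)
  T - T0 = 1041 - 299 = 742
  B / (T - T0) = 5641 / 742 = 7.602
  log(eta) = -1.96 + 7.602 = 5.642

5.642


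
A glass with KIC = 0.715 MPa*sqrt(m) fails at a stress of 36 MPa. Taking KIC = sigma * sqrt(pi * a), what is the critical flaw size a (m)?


Rearrange KIC = sigma * sqrt(pi * a):
  sqrt(pi * a) = KIC / sigma
  sqrt(pi * a) = 0.715 / 36 = 0.019861
  a = (KIC / sigma)^2 / pi
  a = 0.019861^2 / pi = 0.0001256 m

0.0001256 m


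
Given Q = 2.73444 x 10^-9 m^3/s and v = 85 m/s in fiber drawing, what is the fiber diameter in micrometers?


Cross-sectional area from continuity:
  A = Q / v = 2.73444 x 10^-9 / 85 = 3.216988 x 10^-11 m^2
Diameter from circular cross-section:
  d = sqrt(4A / pi) * 10^6 (m -> um)
  d = sqrt(4 * 3.216988 x 10^-11 / pi) * 10^6 = 6.4 um

6.4 um


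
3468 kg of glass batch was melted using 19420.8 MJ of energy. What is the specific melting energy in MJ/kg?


Rearrange E = m * s for s:
  s = E / m
  s = 19420.8 / 3468 = 5.6 MJ/kg

5.6 MJ/kg


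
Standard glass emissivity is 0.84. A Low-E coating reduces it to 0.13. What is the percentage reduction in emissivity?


Percentage reduction = (1 - coated/uncoated) * 100
  Ratio = 0.13 / 0.84 = 0.1548
  Reduction = (1 - 0.1548) * 100 = 84.5%

84.5%


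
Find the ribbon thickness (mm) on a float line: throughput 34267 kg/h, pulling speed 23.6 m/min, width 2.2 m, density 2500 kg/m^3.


Ribbon cross-section from mass balance:
  Volume rate = throughput / density = 34267 / 2500 = 13.7068 m^3/h
  thickness = volume rate / (speed * 60 * width), i.e.
  thickness = throughput / (60 * speed * width * density) * 1000
  thickness = 34267 / (60 * 23.6 * 2.2 * 2500) * 1000 = 4.4 mm

4.4 mm


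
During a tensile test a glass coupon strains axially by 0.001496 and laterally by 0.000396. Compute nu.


Poisson's ratio: nu = lateral strain / axial strain
  nu = 0.000396 / 0.001496 = 0.2647

0.2647


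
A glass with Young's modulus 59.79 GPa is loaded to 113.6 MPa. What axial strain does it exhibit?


Rearrange E = sigma / epsilon:
  epsilon = sigma / E
  E (MPa) = 59.79 * 1000 = 59790
  epsilon = 113.6 / 59790 = 0.0019

0.0019


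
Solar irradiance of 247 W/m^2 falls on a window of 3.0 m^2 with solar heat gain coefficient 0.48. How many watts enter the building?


Solar heat gain: Q = Area * SHGC * Irradiance
  Q = 3.0 * 0.48 * 247 = 355.7 W

355.7 W


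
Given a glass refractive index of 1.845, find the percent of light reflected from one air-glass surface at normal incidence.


Fresnel reflectance at normal incidence:
  R = ((n - 1)/(n + 1))^2
  (n - 1)/(n + 1) = (1.845 - 1)/(1.845 + 1) = 0.297012
  R = 0.297012^2 = 0.0882161
  R(%) = 0.0882161 * 100 = 8.822%

8.822%


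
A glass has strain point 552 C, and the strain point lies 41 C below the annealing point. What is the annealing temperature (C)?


T_anneal = T_strain + gap:
  T_anneal = 552 + 41 = 593 C

593 C


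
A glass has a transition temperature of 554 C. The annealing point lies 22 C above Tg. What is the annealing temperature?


The annealing temperature is Tg plus the offset:
  T_anneal = 554 + 22 = 576 C

576 C


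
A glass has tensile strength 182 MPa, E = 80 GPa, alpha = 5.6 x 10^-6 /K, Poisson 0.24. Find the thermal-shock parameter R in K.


Thermal shock resistance: R = sigma * (1 - nu) / (E * alpha)
  Numerator = 182 * (1 - 0.24) = 138.32
  Denominator = 80 * 1000 * (5.6 x 10^-6) = 0.448
  R = 138.32 / 0.448 = 308.8 K

308.8 K


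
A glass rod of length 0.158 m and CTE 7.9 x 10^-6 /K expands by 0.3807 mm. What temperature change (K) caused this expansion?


Rearrange dL = alpha * L0 * dT for dT:
  dT = dL / (alpha * L0)
  dL (m) = 0.3807 / 1000 = 0.0003807
  dT = 0.0003807 / ((7.9 x 10^-6) * 0.158) = 305.0 K

305.0 K


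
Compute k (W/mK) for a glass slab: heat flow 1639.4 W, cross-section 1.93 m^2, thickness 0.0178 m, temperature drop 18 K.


Fourier's law rearranged: k = Q * t / (A * dT)
  Numerator = 1639.4 * 0.0178 = 29.18132
  Denominator = 1.93 * 18 = 34.74
  k = 29.18132 / 34.74 = 0.84 W/mK

0.84 W/mK


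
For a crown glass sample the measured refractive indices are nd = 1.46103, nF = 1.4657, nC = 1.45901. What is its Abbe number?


Abbe number formula: Vd = (nd - 1) / (nF - nC)
  nd - 1 = 1.46103 - 1 = 0.46103
  nF - nC = 1.4657 - 1.45901 = 0.00669
  Vd = 0.46103 / 0.00669 = 68.91

68.91


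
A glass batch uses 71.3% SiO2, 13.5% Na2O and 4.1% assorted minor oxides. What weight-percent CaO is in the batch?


Pieces sum to 100%:
  CaO = 100 - (SiO2 + Na2O + others)
  CaO = 100 - (71.3 + 13.5 + 4.1) = 11.1%

11.1%


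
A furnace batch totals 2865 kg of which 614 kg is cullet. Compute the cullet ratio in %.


Cullet ratio = (cullet mass / total batch mass) * 100
  Ratio = 614 / 2865 * 100 = 21.43%

21.43%


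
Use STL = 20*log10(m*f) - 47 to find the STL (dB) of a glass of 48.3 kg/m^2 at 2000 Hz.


Mass law: STL = 20 * log10(m * f) - 47
  m * f = 48.3 * 2000 = 96600
  log10(96600) = 4.98498
  STL = 20 * 4.98498 - 47 = 99.6996 - 47 = 52.7 dB

52.7 dB


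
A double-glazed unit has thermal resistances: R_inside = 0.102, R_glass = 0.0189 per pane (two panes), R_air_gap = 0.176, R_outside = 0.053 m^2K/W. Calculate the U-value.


Total thermal resistance (series):
  R_total = R_in + R_glass + R_air + R_glass + R_out
  R_total = 0.102 + 0.0189 + 0.176 + 0.0189 + 0.053 = 0.3688 m^2K/W
U-value = 1 / R_total = 1 / 0.3688 = 2.711 W/m^2K

2.711 W/m^2K


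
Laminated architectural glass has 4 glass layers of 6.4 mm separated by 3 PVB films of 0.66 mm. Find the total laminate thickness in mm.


Total thickness = glass contribution + PVB contribution
  Glass: 4 * 6.4 = 25.6 mm
  PVB: 3 * 0.66 = 1.98 mm
  Total = 25.6 + 1.98 = 27.58 mm

27.58 mm


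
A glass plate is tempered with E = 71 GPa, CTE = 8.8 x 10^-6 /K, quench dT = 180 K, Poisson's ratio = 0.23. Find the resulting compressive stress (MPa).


Tempering stress: sigma = E * alpha * dT / (1 - nu)
  E (MPa) = 71 * 1000 = 71000
  Numerator = 71000 * (8.8 x 10^-6) * 180 = 112.464
  Denominator = 1 - 0.23 = 0.77
  sigma = 112.464 / 0.77 = 146.1 MPa

146.1 MPa


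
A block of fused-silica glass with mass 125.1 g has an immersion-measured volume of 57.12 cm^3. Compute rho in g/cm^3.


Use the definition of density:
  rho = mass / volume
  rho = 125.1 / 57.12 = 2.19 g/cm^3

2.19 g/cm^3


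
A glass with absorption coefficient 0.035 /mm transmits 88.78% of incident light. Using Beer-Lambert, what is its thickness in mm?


Rearrange T = exp(-alpha * thickness):
  thickness = -ln(T) / alpha
  T = 88.78/100 = 0.8878
  ln(T) = -0.11901
  -ln(T) = 0.11901
  thickness = 0.11901 / 0.035 = 3.4 mm

3.4 mm


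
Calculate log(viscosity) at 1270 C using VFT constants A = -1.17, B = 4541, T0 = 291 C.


VFT equation: log(eta) = A + B / (T - T0)
  T - T0 = 1270 - 291 = 979
  B / (T - T0) = 4541 / 979 = 4.638
  log(eta) = -1.17 + 4.638 = 3.468

3.468


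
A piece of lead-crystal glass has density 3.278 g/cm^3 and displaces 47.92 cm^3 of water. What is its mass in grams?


Rearrange rho = m / V:
  m = rho * V
  m = 3.278 * 47.92 = 157.082 g

157.082 g


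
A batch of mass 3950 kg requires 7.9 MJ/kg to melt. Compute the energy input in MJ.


Total energy = mass * specific energy
  E = 3950 * 7.9 = 31205 MJ

31205 MJ


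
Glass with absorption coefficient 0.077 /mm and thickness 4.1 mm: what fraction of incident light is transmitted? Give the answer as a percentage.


Beer-Lambert law: T = exp(-alpha * thickness)
  exponent = -0.077 * 4.1 = -0.3157
  T = exp(-0.3157) = 0.7293
  Percentage = 0.7293 * 100 = 72.93%

72.93%


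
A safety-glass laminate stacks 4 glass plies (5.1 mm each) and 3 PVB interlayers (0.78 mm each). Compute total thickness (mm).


Total thickness = glass contribution + PVB contribution
  Glass: 4 * 5.1 = 20.4 mm
  PVB: 3 * 0.78 = 2.34 mm
  Total = 20.4 + 2.34 = 22.74 mm

22.74 mm


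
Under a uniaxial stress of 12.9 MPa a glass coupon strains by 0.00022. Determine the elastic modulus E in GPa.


Young's modulus: E = stress / strain
  E = 12.9 MPa / 0.00022 = 58636.36 MPa
Convert to GPa: 58636.36 / 1000 = 58.64 GPa

58.64 GPa


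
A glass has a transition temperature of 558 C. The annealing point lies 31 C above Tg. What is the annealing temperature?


The annealing temperature is Tg plus the offset:
  T_anneal = 558 + 31 = 589 C

589 C


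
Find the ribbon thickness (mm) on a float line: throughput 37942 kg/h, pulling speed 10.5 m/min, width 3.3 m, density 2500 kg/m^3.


Ribbon cross-section from mass balance:
  Volume rate = throughput / density = 37942 / 2500 = 15.1768 m^3/h
  thickness = volume rate / (speed * 60 * width), i.e.
  thickness = throughput / (60 * speed * width * density) * 1000
  thickness = 37942 / (60 * 10.5 * 3.3 * 2500) * 1000 = 7.3 mm

7.3 mm


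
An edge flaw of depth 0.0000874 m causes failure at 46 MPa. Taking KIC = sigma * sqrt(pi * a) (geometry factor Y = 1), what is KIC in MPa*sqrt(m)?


Fracture toughness: KIC = sigma * sqrt(pi * a)
  pi * a = pi * 0.0000874 = 0.000274575
  sqrt(pi * a) = 0.01657
  KIC = 46 * 0.01657 = 0.762 MPa*sqrt(m)

0.762 MPa*sqrt(m)


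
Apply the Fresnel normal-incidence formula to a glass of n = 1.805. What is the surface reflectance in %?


Fresnel reflectance at normal incidence:
  R = ((n - 1)/(n + 1))^2
  (n - 1)/(n + 1) = (1.805 - 1)/(1.805 + 1) = 0.286988
  R = 0.286988^2 = 0.0823621
  R(%) = 0.0823621 * 100 = 8.236%

8.236%


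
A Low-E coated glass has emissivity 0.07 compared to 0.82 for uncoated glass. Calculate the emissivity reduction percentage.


Percentage reduction = (1 - coated/uncoated) * 100
  Ratio = 0.07 / 0.82 = 0.0854
  Reduction = (1 - 0.0854) * 100 = 91.5%

91.5%


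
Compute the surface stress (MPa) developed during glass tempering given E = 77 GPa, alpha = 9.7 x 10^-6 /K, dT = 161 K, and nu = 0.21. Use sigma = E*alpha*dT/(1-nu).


Tempering stress: sigma = E * alpha * dT / (1 - nu)
  E (MPa) = 77 * 1000 = 77000
  Numerator = 77000 * (9.7 x 10^-6) * 161 = 120.2509
  Denominator = 1 - 0.21 = 0.79
  sigma = 120.2509 / 0.79 = 152.2 MPa

152.2 MPa


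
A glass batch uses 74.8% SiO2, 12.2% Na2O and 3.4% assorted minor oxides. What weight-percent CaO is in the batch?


Pieces sum to 100%:
  CaO = 100 - (SiO2 + Na2O + others)
  CaO = 100 - (74.8 + 12.2 + 3.4) = 9.6%

9.6%


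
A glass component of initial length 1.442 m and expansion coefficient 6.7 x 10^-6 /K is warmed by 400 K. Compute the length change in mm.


Thermal expansion formula: dL = alpha * L0 * dT
  dL = (6.7 x 10^-6) * 1.442 * 400 = 0.00386456 m
Convert to mm: 0.00386456 * 1000 = 3.8646 mm

3.8646 mm


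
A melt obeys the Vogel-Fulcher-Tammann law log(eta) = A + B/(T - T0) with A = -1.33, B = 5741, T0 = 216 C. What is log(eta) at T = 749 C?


VFT equation: log(eta) = A + B / (T - T0)
  T - T0 = 749 - 216 = 533
  B / (T - T0) = 5741 / 533 = 10.771
  log(eta) = -1.33 + 10.771 = 9.441

9.441


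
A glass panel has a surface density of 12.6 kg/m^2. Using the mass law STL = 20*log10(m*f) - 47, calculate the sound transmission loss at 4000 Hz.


Mass law: STL = 20 * log10(m * f) - 47
  m * f = 12.6 * 4000 = 50400
  log10(50400) = 4.70243
  STL = 20 * 4.70243 - 47 = 94.0486 - 47 = 47.0 dB

47.0 dB


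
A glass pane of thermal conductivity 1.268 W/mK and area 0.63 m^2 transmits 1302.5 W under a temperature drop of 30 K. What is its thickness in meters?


Fourier's law: t = k * A * dT / Q
  t = 1.268 * 0.63 * 30 / 1302.5
  t = 23.9652 / 1302.5 = 0.0184 m

0.0184 m


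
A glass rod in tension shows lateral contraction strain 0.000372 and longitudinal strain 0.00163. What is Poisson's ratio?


Poisson's ratio: nu = lateral strain / axial strain
  nu = 0.000372 / 0.00163 = 0.2282

0.2282


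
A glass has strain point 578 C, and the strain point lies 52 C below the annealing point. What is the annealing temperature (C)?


T_anneal = T_strain + gap:
  T_anneal = 578 + 52 = 630 C

630 C


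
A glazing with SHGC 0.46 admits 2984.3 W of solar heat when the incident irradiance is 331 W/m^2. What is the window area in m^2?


Rearrange Q = Area * SHGC * Irradiance:
  Area = Q / (SHGC * Irradiance)
  Area = 2984.3 / (0.46 * 331) = 19.6 m^2

19.6 m^2


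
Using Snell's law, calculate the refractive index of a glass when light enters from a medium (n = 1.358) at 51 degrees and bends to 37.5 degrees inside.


Apply Snell's law: n1 * sin(theta1) = n2 * sin(theta2)
  n2 = n1 * sin(theta1) / sin(theta2)
  sin(51) = 0.777146
  sin(37.5) = 0.608761
  n2 = 1.358 * 0.777146 / 0.608761 = 1.7336

1.7336


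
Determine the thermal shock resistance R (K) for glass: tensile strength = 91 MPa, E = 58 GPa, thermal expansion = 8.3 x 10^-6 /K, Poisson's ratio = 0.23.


Thermal shock resistance: R = sigma * (1 - nu) / (E * alpha)
  Numerator = 91 * (1 - 0.23) = 70.07
  Denominator = 58 * 1000 * (8.3 x 10^-6) = 0.4814
  R = 70.07 / 0.4814 = 145.6 K

145.6 K


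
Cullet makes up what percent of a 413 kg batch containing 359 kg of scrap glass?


Cullet ratio = (cullet mass / total batch mass) * 100
  Ratio = 359 / 413 * 100 = 86.92%

86.92%


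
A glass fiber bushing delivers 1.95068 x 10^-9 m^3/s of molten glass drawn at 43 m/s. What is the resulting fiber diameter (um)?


Cross-sectional area from continuity:
  A = Q / v = 1.95068 x 10^-9 / 43 = 4.536465 x 10^-11 m^2
Diameter from circular cross-section:
  d = sqrt(4A / pi) * 10^6 (m -> um)
  d = sqrt(4 * 4.536465 x 10^-11 / pi) * 10^6 = 7.6 um

7.6 um


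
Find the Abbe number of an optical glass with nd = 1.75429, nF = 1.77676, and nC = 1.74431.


Abbe number formula: Vd = (nd - 1) / (nF - nC)
  nd - 1 = 1.75429 - 1 = 0.75429
  nF - nC = 1.77676 - 1.74431 = 0.03245
  Vd = 0.75429 / 0.03245 = 23.24

23.24


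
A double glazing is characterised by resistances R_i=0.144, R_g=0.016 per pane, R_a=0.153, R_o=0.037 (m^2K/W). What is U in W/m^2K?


Total thermal resistance (series):
  R_total = R_in + R_glass + R_air + R_glass + R_out
  R_total = 0.144 + 0.016 + 0.153 + 0.016 + 0.037 = 0.366 m^2K/W
U-value = 1 / R_total = 1 / 0.366 = 2.732 W/m^2K

2.732 W/m^2K


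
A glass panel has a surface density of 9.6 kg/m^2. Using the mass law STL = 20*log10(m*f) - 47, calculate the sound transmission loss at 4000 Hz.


Mass law: STL = 20 * log10(m * f) - 47
  m * f = 9.6 * 4000 = 38400
  log10(38400) = 4.58433
  STL = 20 * 4.58433 - 47 = 91.6866 - 47 = 44.7 dB

44.7 dB


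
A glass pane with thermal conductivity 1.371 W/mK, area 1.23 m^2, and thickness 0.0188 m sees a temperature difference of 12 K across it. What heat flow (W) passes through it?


Fourier's law: Q = k * A * dT / t
  Q = 1.371 * 1.23 * 12 / 0.0188
  Q = 20.23596 / 0.0188 = 1076.4 W

1076.4 W


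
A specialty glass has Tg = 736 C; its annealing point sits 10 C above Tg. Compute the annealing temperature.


The annealing temperature is Tg plus the offset:
  T_anneal = 736 + 10 = 746 C

746 C


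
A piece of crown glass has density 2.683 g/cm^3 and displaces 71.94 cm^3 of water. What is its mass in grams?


Rearrange rho = m / V:
  m = rho * V
  m = 2.683 * 71.94 = 193.015 g

193.015 g


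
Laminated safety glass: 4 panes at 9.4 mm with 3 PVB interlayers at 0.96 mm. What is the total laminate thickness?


Total thickness = glass contribution + PVB contribution
  Glass: 4 * 9.4 = 37.6 mm
  PVB: 3 * 0.96 = 2.88 mm
  Total = 37.6 + 2.88 = 40.48 mm

40.48 mm


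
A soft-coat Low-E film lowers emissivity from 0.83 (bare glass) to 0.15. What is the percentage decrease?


Percentage reduction = (1 - coated/uncoated) * 100
  Ratio = 0.15 / 0.83 = 0.1807
  Reduction = (1 - 0.1807) * 100 = 81.9%

81.9%


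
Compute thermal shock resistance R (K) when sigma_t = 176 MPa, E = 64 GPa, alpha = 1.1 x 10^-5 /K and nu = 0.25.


Thermal shock resistance: R = sigma * (1 - nu) / (E * alpha)
  Numerator = 176 * (1 - 0.25) = 132.0
  Denominator = 64 * 1000 * (1.1 x 10^-5) = 0.704
  R = 132.0 / 0.704 = 187.5 K

187.5 K


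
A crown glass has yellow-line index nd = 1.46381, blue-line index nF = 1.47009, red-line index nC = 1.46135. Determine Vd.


Abbe number formula: Vd = (nd - 1) / (nF - nC)
  nd - 1 = 1.46381 - 1 = 0.46381
  nF - nC = 1.47009 - 1.46135 = 0.00874
  Vd = 0.46381 / 0.00874 = 53.07

53.07


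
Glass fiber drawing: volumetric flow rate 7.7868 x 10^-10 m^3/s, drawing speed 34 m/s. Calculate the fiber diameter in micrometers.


Cross-sectional area from continuity:
  A = Q / v = 7.7868 x 10^-10 / 34 = 2.290235 x 10^-11 m^2
Diameter from circular cross-section:
  d = sqrt(4A / pi) * 10^6 (m -> um)
  d = sqrt(4 * 2.290235 x 10^-11 / pi) * 10^6 = 5.4 um

5.4 um


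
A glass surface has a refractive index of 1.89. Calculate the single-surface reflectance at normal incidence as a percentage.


Fresnel reflectance at normal incidence:
  R = ((n - 1)/(n + 1))^2
  (n - 1)/(n + 1) = (1.89 - 1)/(1.89 + 1) = 0.307958
  R = 0.307958^2 = 0.0948381
  R(%) = 0.0948381 * 100 = 9.484%

9.484%


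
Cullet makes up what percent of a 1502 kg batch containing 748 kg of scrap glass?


Cullet ratio = (cullet mass / total batch mass) * 100
  Ratio = 748 / 1502 * 100 = 49.8%

49.8%


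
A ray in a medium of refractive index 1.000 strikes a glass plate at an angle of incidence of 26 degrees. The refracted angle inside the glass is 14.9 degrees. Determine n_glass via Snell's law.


Apply Snell's law: n1 * sin(theta1) = n2 * sin(theta2)
  n2 = n1 * sin(theta1) / sin(theta2)
  sin(26) = 0.438371
  sin(14.9) = 0.257133
  n2 = 1.000 * 0.438371 / 0.257133 = 1.7048

1.7048


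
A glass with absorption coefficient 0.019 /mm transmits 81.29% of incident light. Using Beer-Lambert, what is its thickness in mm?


Rearrange T = exp(-alpha * thickness):
  thickness = -ln(T) / alpha
  T = 81.29/100 = 0.8129
  ln(T) = -0.20715
  -ln(T) = 0.20715
  thickness = 0.20715 / 0.019 = 10.9 mm

10.9 mm


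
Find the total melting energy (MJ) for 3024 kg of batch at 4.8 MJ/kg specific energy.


Total energy = mass * specific energy
  E = 3024 * 4.8 = 14515.2 MJ

14515.2 MJ


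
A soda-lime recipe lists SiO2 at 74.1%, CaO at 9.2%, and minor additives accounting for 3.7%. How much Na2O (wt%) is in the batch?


Pieces sum to 100%:
  Na2O = 100 - (SiO2 + CaO + others)
  Na2O = 100 - (74.1 + 9.2 + 3.7) = 13.0%

13.0%


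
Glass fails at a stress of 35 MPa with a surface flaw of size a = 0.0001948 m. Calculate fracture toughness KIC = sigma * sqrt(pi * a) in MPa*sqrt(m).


Fracture toughness: KIC = sigma * sqrt(pi * a)
  pi * a = pi * 0.0001948 = 0.000611982
  sqrt(pi * a) = 0.024738
  KIC = 35 * 0.024738 = 0.866 MPa*sqrt(m)

0.866 MPa*sqrt(m)


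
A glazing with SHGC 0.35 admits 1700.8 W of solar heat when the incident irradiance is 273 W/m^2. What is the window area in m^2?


Rearrange Q = Area * SHGC * Irradiance:
  Area = Q / (SHGC * Irradiance)
  Area = 1700.8 / (0.35 * 273) = 17.8 m^2

17.8 m^2


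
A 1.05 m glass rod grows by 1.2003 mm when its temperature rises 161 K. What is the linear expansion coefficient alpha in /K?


Rearrange dL = alpha * L0 * dT for alpha:
  alpha = dL / (L0 * dT)
  alpha = (1.2003 / 1000) / (1.05 * 161) = 0.0000071 /K = 7.1 x 10^-6 /K

7.1 x 10^-6 /K


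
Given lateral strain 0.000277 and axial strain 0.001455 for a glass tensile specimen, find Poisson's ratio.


Poisson's ratio: nu = lateral strain / axial strain
  nu = 0.000277 / 0.001455 = 0.1904

0.1904


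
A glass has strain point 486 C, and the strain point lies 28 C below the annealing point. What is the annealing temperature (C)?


T_anneal = T_strain + gap:
  T_anneal = 486 + 28 = 514 C

514 C


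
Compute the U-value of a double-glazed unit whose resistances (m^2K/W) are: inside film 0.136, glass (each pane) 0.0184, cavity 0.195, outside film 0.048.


Total thermal resistance (series):
  R_total = R_in + R_glass + R_air + R_glass + R_out
  R_total = 0.136 + 0.0184 + 0.195 + 0.0184 + 0.048 = 0.4158 m^2K/W
U-value = 1 / R_total = 1 / 0.4158 = 2.405 W/m^2K

2.405 W/m^2K


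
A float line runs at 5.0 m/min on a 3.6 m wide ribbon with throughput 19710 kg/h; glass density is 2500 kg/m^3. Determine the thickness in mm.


Ribbon cross-section from mass balance:
  Volume rate = throughput / density = 19710 / 2500 = 7.884 m^3/h
  thickness = volume rate / (speed * 60 * width), i.e.
  thickness = throughput / (60 * speed * width * density) * 1000
  thickness = 19710 / (60 * 5.0 * 3.6 * 2500) * 1000 = 7.3 mm

7.3 mm


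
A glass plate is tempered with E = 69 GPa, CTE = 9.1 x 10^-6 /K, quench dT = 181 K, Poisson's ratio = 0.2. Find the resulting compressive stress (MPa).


Tempering stress: sigma = E * alpha * dT / (1 - nu)
  E (MPa) = 69 * 1000 = 69000
  Numerator = 69000 * (9.1 x 10^-6) * 181 = 113.6499
  Denominator = 1 - 0.2 = 0.8
  sigma = 113.6499 / 0.8 = 142.1 MPa

142.1 MPa


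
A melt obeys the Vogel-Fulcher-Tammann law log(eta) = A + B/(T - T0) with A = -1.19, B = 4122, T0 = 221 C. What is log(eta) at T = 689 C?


VFT equation: log(eta) = A + B / (T - T0)
  T - T0 = 689 - 221 = 468
  B / (T - T0) = 4122 / 468 = 8.808
  log(eta) = -1.19 + 8.808 = 7.618

7.618


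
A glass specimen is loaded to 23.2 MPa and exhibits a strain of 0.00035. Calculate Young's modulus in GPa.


Young's modulus: E = stress / strain
  E = 23.2 MPa / 0.00035 = 66285.71 MPa
Convert to GPa: 66285.71 / 1000 = 66.29 GPa

66.29 GPa


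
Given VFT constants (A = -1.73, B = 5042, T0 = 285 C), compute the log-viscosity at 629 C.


VFT equation: log(eta) = A + B / (T - T0)
  T - T0 = 629 - 285 = 344
  B / (T - T0) = 5042 / 344 = 14.657
  log(eta) = -1.73 + 14.657 = 12.927

12.927


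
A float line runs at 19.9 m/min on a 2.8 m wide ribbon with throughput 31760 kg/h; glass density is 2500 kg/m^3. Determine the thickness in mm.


Ribbon cross-section from mass balance:
  Volume rate = throughput / density = 31760 / 2500 = 12.704 m^3/h
  thickness = volume rate / (speed * 60 * width), i.e.
  thickness = throughput / (60 * speed * width * density) * 1000
  thickness = 31760 / (60 * 19.9 * 2.8 * 2500) * 1000 = 3.8 mm

3.8 mm


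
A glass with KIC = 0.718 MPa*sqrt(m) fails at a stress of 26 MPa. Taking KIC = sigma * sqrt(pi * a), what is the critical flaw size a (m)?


Rearrange KIC = sigma * sqrt(pi * a):
  sqrt(pi * a) = KIC / sigma
  sqrt(pi * a) = 0.718 / 26 = 0.027615
  a = (KIC / sigma)^2 / pi
  a = 0.027615^2 / pi = 0.0002427 m

0.0002427 m


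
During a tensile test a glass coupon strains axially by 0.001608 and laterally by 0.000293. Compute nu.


Poisson's ratio: nu = lateral strain / axial strain
  nu = 0.000293 / 0.001608 = 0.1822

0.1822


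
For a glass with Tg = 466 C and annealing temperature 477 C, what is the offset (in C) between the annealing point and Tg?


Offset = T_anneal - Tg:
  offset = 477 - 466 = 11 C

11 C


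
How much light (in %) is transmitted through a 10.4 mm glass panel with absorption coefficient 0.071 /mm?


Beer-Lambert law: T = exp(-alpha * thickness)
  exponent = -0.071 * 10.4 = -0.7384
  T = exp(-0.7384) = 0.4779
  Percentage = 0.4779 * 100 = 47.79%

47.79%


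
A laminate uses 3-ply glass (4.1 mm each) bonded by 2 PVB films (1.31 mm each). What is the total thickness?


Total thickness = glass contribution + PVB contribution
  Glass: 3 * 4.1 = 12.3 mm
  PVB: 2 * 1.31 = 2.62 mm
  Total = 12.3 + 2.62 = 14.92 mm

14.92 mm


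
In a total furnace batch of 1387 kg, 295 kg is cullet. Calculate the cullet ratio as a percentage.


Cullet ratio = (cullet mass / total batch mass) * 100
  Ratio = 295 / 1387 * 100 = 21.27%

21.27%


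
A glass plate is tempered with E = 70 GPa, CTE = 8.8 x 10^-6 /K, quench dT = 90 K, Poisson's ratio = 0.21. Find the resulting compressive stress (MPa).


Tempering stress: sigma = E * alpha * dT / (1 - nu)
  E (MPa) = 70 * 1000 = 70000
  Numerator = 70000 * (8.8 x 10^-6) * 90 = 55.44
  Denominator = 1 - 0.21 = 0.79
  sigma = 55.44 / 0.79 = 70.2 MPa

70.2 MPa


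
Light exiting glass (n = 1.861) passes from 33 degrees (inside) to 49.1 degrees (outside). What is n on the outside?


Apply Snell's law: n1 * sin(theta1) = n2 * sin(theta2)
  n2 = n1 * sin(theta1) / sin(theta2)
  sin(33) = 0.544639
  sin(49.1) = 0.755853
  n2 = 1.861 * 0.544639 / 0.755853 = 1.341

1.341


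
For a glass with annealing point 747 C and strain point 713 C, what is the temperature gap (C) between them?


Gap = T_anneal - T_strain:
  gap = 747 - 713 = 34 C

34 C


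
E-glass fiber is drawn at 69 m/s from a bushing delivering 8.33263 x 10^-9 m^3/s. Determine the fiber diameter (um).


Cross-sectional area from continuity:
  A = Q / v = 8.33263 x 10^-9 / 69 = 1.207628 x 10^-10 m^2
Diameter from circular cross-section:
  d = sqrt(4A / pi) * 10^6 (m -> um)
  d = sqrt(4 * 1.207628 x 10^-10 / pi) * 10^6 = 12.4 um

12.4 um


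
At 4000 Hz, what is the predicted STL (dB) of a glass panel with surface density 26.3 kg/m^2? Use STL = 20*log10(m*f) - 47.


Mass law: STL = 20 * log10(m * f) - 47
  m * f = 26.3 * 4000 = 105200
  log10(105200) = 5.02202
  STL = 20 * 5.02202 - 47 = 100.4404 - 47 = 53.4 dB

53.4 dB


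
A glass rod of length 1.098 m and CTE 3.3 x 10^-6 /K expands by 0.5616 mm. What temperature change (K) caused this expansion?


Rearrange dL = alpha * L0 * dT for dT:
  dT = dL / (alpha * L0)
  dL (m) = 0.5616 / 1000 = 0.0005616
  dT = 0.0005616 / ((3.3 x 10^-6) * 1.098) = 155.0 K

155.0 K


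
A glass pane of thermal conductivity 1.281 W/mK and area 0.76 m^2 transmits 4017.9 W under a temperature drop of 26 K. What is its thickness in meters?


Fourier's law: t = k * A * dT / Q
  t = 1.281 * 0.76 * 26 / 4017.9
  t = 25.31256 / 4017.9 = 0.0063 m

0.0063 m


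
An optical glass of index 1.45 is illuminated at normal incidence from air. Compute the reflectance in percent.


Fresnel reflectance at normal incidence:
  R = ((n - 1)/(n + 1))^2
  (n - 1)/(n + 1) = (1.45 - 1)/(1.45 + 1) = 0.183673
  R = 0.183673^2 = 0.0337358
  R(%) = 0.0337358 * 100 = 3.374%

3.374%


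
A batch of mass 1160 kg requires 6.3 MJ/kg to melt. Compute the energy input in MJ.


Total energy = mass * specific energy
  E = 1160 * 6.3 = 7308 MJ

7308 MJ


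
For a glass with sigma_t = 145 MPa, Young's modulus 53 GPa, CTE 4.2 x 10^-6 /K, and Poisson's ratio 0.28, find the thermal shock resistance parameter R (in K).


Thermal shock resistance: R = sigma * (1 - nu) / (E * alpha)
  Numerator = 145 * (1 - 0.28) = 104.4
  Denominator = 53 * 1000 * (4.2 x 10^-6) = 0.2226
  R = 104.4 / 0.2226 = 469.0 K

469.0 K


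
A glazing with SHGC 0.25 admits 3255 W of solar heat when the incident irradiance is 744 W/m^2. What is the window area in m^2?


Rearrange Q = Area * SHGC * Irradiance:
  Area = Q / (SHGC * Irradiance)
  Area = 3255 / (0.25 * 744) = 17.5 m^2

17.5 m^2


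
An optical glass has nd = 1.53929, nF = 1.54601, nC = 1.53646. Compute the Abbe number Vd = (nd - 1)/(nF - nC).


Abbe number formula: Vd = (nd - 1) / (nF - nC)
  nd - 1 = 1.53929 - 1 = 0.53929
  nF - nC = 1.54601 - 1.53646 = 0.00955
  Vd = 0.53929 / 0.00955 = 56.47

56.47


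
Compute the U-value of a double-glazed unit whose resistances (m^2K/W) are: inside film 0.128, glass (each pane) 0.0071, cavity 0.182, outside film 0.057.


Total thermal resistance (series):
  R_total = R_in + R_glass + R_air + R_glass + R_out
  R_total = 0.128 + 0.0071 + 0.182 + 0.0071 + 0.057 = 0.3812 m^2K/W
U-value = 1 / R_total = 1 / 0.3812 = 2.623 W/m^2K

2.623 W/m^2K


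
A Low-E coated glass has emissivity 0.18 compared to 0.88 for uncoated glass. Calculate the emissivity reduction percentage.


Percentage reduction = (1 - coated/uncoated) * 100
  Ratio = 0.18 / 0.88 = 0.2045
  Reduction = (1 - 0.2045) * 100 = 79.5%

79.5%


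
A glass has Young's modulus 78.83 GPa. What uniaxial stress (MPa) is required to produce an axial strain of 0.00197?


Rearrange E = sigma / epsilon:
  sigma = E * epsilon
  E (MPa) = 78.83 * 1000 = 78830
  sigma = 78830 * 0.00197 = 155.3 MPa

155.3 MPa


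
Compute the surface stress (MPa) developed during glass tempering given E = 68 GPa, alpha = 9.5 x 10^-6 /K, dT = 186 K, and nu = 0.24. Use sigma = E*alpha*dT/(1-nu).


Tempering stress: sigma = E * alpha * dT / (1 - nu)
  E (MPa) = 68 * 1000 = 68000
  Numerator = 68000 * (9.5 x 10^-6) * 186 = 120.156
  Denominator = 1 - 0.24 = 0.76
  sigma = 120.156 / 0.76 = 158.1 MPa

158.1 MPa


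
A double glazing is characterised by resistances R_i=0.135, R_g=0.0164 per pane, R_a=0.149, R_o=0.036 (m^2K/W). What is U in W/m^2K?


Total thermal resistance (series):
  R_total = R_in + R_glass + R_air + R_glass + R_out
  R_total = 0.135 + 0.0164 + 0.149 + 0.0164 + 0.036 = 0.3528 m^2K/W
U-value = 1 / R_total = 1 / 0.3528 = 2.834 W/m^2K

2.834 W/m^2K


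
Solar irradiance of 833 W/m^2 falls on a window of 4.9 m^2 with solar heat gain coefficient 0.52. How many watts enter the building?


Solar heat gain: Q = Area * SHGC * Irradiance
  Q = 4.9 * 0.52 * 833 = 2122.5 W

2122.5 W


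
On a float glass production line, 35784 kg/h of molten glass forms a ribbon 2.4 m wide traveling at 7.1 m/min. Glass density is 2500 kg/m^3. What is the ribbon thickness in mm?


Ribbon cross-section from mass balance:
  Volume rate = throughput / density = 35784 / 2500 = 14.3136 m^3/h
  thickness = volume rate / (speed * 60 * width), i.e.
  thickness = throughput / (60 * speed * width * density) * 1000
  thickness = 35784 / (60 * 7.1 * 2.4 * 2500) * 1000 = 14.0 mm

14.0 mm


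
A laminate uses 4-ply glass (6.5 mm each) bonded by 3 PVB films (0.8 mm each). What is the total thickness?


Total thickness = glass contribution + PVB contribution
  Glass: 4 * 6.5 = 26.0 mm
  PVB: 3 * 0.8 = 2.4 mm
  Total = 26.0 + 2.4 = 28.4 mm

28.4 mm


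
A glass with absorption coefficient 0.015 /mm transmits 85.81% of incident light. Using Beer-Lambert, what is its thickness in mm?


Rearrange T = exp(-alpha * thickness):
  thickness = -ln(T) / alpha
  T = 85.81/100 = 0.8581
  ln(T) = -0.15303
  -ln(T) = 0.15303
  thickness = 0.15303 / 0.015 = 10.2 mm

10.2 mm


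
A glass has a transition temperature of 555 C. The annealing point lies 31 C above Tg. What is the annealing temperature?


The annealing temperature is Tg plus the offset:
  T_anneal = 555 + 31 = 586 C

586 C


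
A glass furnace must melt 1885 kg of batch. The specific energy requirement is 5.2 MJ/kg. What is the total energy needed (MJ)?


Total energy = mass * specific energy
  E = 1885 * 5.2 = 9802 MJ

9802 MJ


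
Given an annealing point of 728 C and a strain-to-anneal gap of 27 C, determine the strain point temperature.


Strain point = annealing point - difference:
  T_strain = 728 - 27 = 701 C

701 C


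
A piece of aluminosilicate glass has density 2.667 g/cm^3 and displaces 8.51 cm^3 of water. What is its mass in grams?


Rearrange rho = m / V:
  m = rho * V
  m = 2.667 * 8.51 = 22.696 g

22.696 g


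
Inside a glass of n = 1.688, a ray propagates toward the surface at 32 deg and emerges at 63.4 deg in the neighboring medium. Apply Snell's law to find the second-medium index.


Apply Snell's law: n1 * sin(theta1) = n2 * sin(theta2)
  n2 = n1 * sin(theta1) / sin(theta2)
  sin(32) = 0.529919
  sin(63.4) = 0.894154
  n2 = 1.688 * 0.529919 / 0.894154 = 1.0004

1.0004


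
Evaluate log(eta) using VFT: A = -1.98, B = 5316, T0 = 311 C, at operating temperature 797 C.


VFT equation: log(eta) = A + B / (T - T0)
  T - T0 = 797 - 311 = 486
  B / (T - T0) = 5316 / 486 = 10.938
  log(eta) = -1.98 + 10.938 = 8.958

8.958


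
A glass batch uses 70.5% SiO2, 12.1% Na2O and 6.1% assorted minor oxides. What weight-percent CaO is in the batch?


Pieces sum to 100%:
  CaO = 100 - (SiO2 + Na2O + others)
  CaO = 100 - (70.5 + 12.1 + 6.1) = 11.3%

11.3%


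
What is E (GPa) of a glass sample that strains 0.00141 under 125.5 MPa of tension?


Young's modulus: E = stress / strain
  E = 125.5 MPa / 0.00141 = 89007.09 MPa
Convert to GPa: 89007.09 / 1000 = 89.01 GPa

89.01 GPa


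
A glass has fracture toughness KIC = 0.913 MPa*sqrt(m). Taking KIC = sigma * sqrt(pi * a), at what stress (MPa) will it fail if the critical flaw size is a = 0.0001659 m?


Rearrange KIC = sigma * sqrt(pi * a):
  sigma = KIC / sqrt(pi * a)
  sqrt(pi * 0.0001659) = 0.02283
  sigma = 0.913 / 0.02283 = 39.99 MPa

39.99 MPa


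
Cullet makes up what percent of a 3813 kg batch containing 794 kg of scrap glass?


Cullet ratio = (cullet mass / total batch mass) * 100
  Ratio = 794 / 3813 * 100 = 20.82%

20.82%


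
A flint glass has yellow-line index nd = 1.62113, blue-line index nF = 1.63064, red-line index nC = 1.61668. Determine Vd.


Abbe number formula: Vd = (nd - 1) / (nF - nC)
  nd - 1 = 1.62113 - 1 = 0.62113
  nF - nC = 1.63064 - 1.61668 = 0.01396
  Vd = 0.62113 / 0.01396 = 44.49

44.49


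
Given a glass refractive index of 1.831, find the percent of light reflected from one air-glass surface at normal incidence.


Fresnel reflectance at normal incidence:
  R = ((n - 1)/(n + 1))^2
  (n - 1)/(n + 1) = (1.831 - 1)/(1.831 + 1) = 0.293536
  R = 0.293536^2 = 0.0861634
  R(%) = 0.0861634 * 100 = 8.616%

8.616%


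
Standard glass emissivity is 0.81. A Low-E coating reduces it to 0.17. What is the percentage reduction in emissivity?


Percentage reduction = (1 - coated/uncoated) * 100
  Ratio = 0.17 / 0.81 = 0.2099
  Reduction = (1 - 0.2099) * 100 = 79.0%

79.0%


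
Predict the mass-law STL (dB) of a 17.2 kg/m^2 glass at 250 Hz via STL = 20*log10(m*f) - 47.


Mass law: STL = 20 * log10(m * f) - 47
  m * f = 17.2 * 250 = 4300
  log10(4300) = 3.63347
  STL = 20 * 3.63347 - 47 = 72.6694 - 47 = 25.7 dB

25.7 dB


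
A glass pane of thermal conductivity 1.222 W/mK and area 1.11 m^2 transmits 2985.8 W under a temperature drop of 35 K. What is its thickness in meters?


Fourier's law: t = k * A * dT / Q
  t = 1.222 * 1.11 * 35 / 2985.8
  t = 47.4747 / 2985.8 = 0.0159 m

0.0159 m


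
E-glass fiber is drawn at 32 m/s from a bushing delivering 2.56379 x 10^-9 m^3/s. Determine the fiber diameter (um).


Cross-sectional area from continuity:
  A = Q / v = 2.56379 x 10^-9 / 32 = 8.011844 x 10^-11 m^2
Diameter from circular cross-section:
  d = sqrt(4A / pi) * 10^6 (m -> um)
  d = sqrt(4 * 8.011844 x 10^-11 / pi) * 10^6 = 10.1 um

10.1 um


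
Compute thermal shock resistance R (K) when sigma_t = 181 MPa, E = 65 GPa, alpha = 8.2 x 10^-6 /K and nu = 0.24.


Thermal shock resistance: R = sigma * (1 - nu) / (E * alpha)
  Numerator = 181 * (1 - 0.24) = 137.56
  Denominator = 65 * 1000 * (8.2 x 10^-6) = 0.533
  R = 137.56 / 0.533 = 258.1 K

258.1 K


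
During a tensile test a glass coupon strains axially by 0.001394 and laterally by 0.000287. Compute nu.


Poisson's ratio: nu = lateral strain / axial strain
  nu = 0.000287 / 0.001394 = 0.2059

0.2059


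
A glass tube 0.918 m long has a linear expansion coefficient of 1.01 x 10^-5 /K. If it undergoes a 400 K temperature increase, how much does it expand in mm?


Thermal expansion formula: dL = alpha * L0 * dT
  dL = (1.01 x 10^-5) * 0.918 * 400 = 0.00370872 m
Convert to mm: 0.00370872 * 1000 = 3.7087 mm

3.7087 mm


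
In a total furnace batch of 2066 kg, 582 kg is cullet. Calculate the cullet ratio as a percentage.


Cullet ratio = (cullet mass / total batch mass) * 100
  Ratio = 582 / 2066 * 100 = 28.17%

28.17%


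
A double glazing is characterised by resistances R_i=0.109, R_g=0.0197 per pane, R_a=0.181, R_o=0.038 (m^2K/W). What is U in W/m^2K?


Total thermal resistance (series):
  R_total = R_in + R_glass + R_air + R_glass + R_out
  R_total = 0.109 + 0.0197 + 0.181 + 0.0197 + 0.038 = 0.3674 m^2K/W
U-value = 1 / R_total = 1 / 0.3674 = 2.722 W/m^2K

2.722 W/m^2K


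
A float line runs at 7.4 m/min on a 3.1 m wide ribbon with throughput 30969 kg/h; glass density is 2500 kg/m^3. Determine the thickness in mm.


Ribbon cross-section from mass balance:
  Volume rate = throughput / density = 30969 / 2500 = 12.3876 m^3/h
  thickness = volume rate / (speed * 60 * width), i.e.
  thickness = throughput / (60 * speed * width * density) * 1000
  thickness = 30969 / (60 * 7.4 * 3.1 * 2500) * 1000 = 9.0 mm

9.0 mm


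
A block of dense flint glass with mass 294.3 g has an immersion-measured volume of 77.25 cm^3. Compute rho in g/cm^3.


Use the definition of density:
  rho = mass / volume
  rho = 294.3 / 77.25 = 3.81 g/cm^3

3.81 g/cm^3


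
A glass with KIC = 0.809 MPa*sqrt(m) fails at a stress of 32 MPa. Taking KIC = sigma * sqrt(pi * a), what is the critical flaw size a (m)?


Rearrange KIC = sigma * sqrt(pi * a):
  sqrt(pi * a) = KIC / sigma
  sqrt(pi * a) = 0.809 / 32 = 0.025281
  a = (KIC / sigma)^2 / pi
  a = 0.025281^2 / pi = 0.0002034 m

0.0002034 m


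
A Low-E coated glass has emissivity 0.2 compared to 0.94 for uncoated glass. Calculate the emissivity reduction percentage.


Percentage reduction = (1 - coated/uncoated) * 100
  Ratio = 0.2 / 0.94 = 0.2128
  Reduction = (1 - 0.2128) * 100 = 78.7%

78.7%


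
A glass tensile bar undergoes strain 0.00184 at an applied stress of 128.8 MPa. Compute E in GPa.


Young's modulus: E = stress / strain
  E = 128.8 MPa / 0.00184 = 70000 MPa
Convert to GPa: 70000 / 1000 = 70.0 GPa

70.0 GPa


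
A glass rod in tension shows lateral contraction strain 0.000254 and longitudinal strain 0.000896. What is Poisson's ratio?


Poisson's ratio: nu = lateral strain / axial strain
  nu = 0.000254 / 0.000896 = 0.2835

0.2835


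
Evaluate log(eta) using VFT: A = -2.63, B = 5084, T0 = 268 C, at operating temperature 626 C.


VFT equation: log(eta) = A + B / (T - T0)
  T - T0 = 626 - 268 = 358
  B / (T - T0) = 5084 / 358 = 14.201
  log(eta) = -2.63 + 14.201 = 11.571

11.571


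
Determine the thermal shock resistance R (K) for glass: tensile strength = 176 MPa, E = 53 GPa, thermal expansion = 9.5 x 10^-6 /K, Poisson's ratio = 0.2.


Thermal shock resistance: R = sigma * (1 - nu) / (E * alpha)
  Numerator = 176 * (1 - 0.2) = 140.8
  Denominator = 53 * 1000 * (9.5 x 10^-6) = 0.5035
  R = 140.8 / 0.5035 = 279.6 K

279.6 K


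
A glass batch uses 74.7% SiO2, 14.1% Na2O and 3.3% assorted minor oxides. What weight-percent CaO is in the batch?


Pieces sum to 100%:
  CaO = 100 - (SiO2 + Na2O + others)
  CaO = 100 - (74.7 + 14.1 + 3.3) = 7.9%

7.9%


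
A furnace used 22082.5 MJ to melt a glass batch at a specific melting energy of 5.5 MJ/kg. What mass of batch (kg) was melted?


Rearrange E = m * s for m:
  m = E / s
  m = 22082.5 / 5.5 = 4015.0 kg

4015.0 kg


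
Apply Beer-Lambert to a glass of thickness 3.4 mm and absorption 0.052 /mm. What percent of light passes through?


Beer-Lambert law: T = exp(-alpha * thickness)
  exponent = -0.052 * 3.4 = -0.1768
  T = exp(-0.1768) = 0.8379
  Percentage = 0.8379 * 100 = 83.79%

83.79%
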